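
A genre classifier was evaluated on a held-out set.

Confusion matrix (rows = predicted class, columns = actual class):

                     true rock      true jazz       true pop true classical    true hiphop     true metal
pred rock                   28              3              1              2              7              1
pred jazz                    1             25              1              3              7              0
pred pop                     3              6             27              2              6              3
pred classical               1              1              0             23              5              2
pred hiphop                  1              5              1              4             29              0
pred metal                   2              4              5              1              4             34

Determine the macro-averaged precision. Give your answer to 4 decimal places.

Per-class precision (TP/(TP+FP)):
  rock: TP=28, FP=3+1+2+7+1=14 → 28/42 = 0.66667
  jazz: TP=25, FP=1+1+3+7+0=12 → 25/37 = 0.67568
  pop: TP=27, FP=3+6+2+6+3=20 → 27/47 = 0.57447
  classical: TP=23, FP=1+1+0+5+2=9 → 23/32 = 0.71875
  hiphop: TP=29, FP=1+5+1+4+0=11 → 29/40 = 0.72500
  metal: TP=34, FP=2+4+5+1+4=16 → 34/50 = 0.68000
Macro-precision = mean = (0.66667 + 0.67568 + 0.57447 + 0.71875 + 0.72500 + 0.68000) / 6 = 0.6734

0.6734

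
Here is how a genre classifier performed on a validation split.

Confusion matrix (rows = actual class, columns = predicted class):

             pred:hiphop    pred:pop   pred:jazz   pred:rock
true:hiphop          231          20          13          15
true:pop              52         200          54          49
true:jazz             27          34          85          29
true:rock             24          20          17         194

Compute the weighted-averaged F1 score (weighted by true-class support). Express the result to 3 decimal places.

0.663

Per-class F1 score (2·TP/(2·TP+FP+FN)):
  hiphop: TP=231, FP=52+27+24=103, FN=20+13+15=48 → 462/613 = 0.7537
  pop: TP=200, FP=20+34+20=74, FN=52+54+49=155 → 400/629 = 0.6359
  jazz: TP=85, FP=13+54+17=84, FN=27+34+29=90 → 170/344 = 0.4942
  rock: TP=194, FP=15+49+29=93, FN=24+20+17=61 → 388/542 = 0.7159
Weighted-F1 score = Σ (supportᵢ/N)·F1 scoreᵢ with N=1064: (279/1064)·0.7537 + (355/1064)·0.6359 + (175/1064)·0.4942 + (255/1064)·0.7159 = 0.663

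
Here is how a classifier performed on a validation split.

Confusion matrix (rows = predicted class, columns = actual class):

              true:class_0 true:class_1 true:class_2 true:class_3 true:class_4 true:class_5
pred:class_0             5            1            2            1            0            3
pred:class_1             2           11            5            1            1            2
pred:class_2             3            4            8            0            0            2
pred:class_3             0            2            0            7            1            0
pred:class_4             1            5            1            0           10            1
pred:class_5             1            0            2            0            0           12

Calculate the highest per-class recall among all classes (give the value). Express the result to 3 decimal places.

Per-class recall (TP/(TP+FN)):
  class_0: TP=5, FN=2+3+0+1+1=7 → 5/12 = 0.4167
  class_1: TP=11, FN=1+4+2+5+0=12 → 11/23 = 0.4783
  class_2: TP=8, FN=2+5+0+1+2=10 → 8/18 = 0.4444
  class_3: TP=7, FN=1+1+0+0+0=2 → 7/9 = 0.7778
  class_4: TP=10, FN=0+1+0+1+0=2 → 10/12 = 0.8333
  class_5: TP=12, FN=3+2+2+0+1=8 → 12/20 = 0.6000
Highest is class 'class_4' with recall = 0.833.

0.833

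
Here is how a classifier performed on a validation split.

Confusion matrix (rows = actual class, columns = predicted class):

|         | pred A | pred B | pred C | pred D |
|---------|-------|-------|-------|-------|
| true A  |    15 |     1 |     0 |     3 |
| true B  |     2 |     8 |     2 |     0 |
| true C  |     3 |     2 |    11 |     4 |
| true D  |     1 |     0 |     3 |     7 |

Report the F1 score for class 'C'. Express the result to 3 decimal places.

0.611

F1 score = 2·TP/(2·TP+FP+FN).
C: TP=11, FP=0+2+3=5, FN=3+2+4=9 → 22/36 = 0.6111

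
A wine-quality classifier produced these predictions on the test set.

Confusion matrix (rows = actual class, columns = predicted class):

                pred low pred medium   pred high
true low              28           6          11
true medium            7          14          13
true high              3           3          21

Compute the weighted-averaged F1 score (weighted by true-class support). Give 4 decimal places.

Per-class F1 score (2·TP/(2·TP+FP+FN)):
  low: TP=28, FP=7+3=10, FN=6+11=17 → 56/83 = 0.67470
  medium: TP=14, FP=6+3=9, FN=7+13=20 → 28/57 = 0.49123
  high: TP=21, FP=11+13=24, FN=3+3=6 → 42/72 = 0.58333
Weighted-F1 score = Σ (supportᵢ/N)·F1 scoreᵢ with N=106: (45/106)·0.67470 + (34/106)·0.49123 + (27/106)·0.58333 = 0.5926

0.5926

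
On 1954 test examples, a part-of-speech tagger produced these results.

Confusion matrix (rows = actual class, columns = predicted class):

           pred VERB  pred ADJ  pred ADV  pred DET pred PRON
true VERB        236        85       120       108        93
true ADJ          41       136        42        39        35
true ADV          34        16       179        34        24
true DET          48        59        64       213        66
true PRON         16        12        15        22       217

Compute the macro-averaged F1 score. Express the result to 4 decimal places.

Per-class F1 score (2·TP/(2·TP+FP+FN)):
  VERB: TP=236, FP=41+34+48+16=139, FN=85+120+108+93=406 → 472/1017 = 0.46411
  ADJ: TP=136, FP=85+16+59+12=172, FN=41+42+39+35=157 → 272/601 = 0.45258
  ADV: TP=179, FP=120+42+64+15=241, FN=34+16+34+24=108 → 358/707 = 0.50636
  DET: TP=213, FP=108+39+34+22=203, FN=48+59+64+66=237 → 426/866 = 0.49192
  PRON: TP=217, FP=93+35+24+66=218, FN=16+12+15+22=65 → 434/717 = 0.60530
Macro-F1 score = mean = (0.46411 + 0.45258 + 0.50636 + 0.49192 + 0.60530) / 5 = 0.5041

0.5041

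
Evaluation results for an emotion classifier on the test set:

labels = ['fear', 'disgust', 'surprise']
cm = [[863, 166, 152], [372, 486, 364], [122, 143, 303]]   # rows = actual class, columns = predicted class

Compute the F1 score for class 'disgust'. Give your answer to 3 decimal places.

Take TP from the diagonal, FP from the rest of the 'disgust' prediction marginal, FN from the rest of the 'disgust' actual marginal.
F1 score = 2·TP/(2·TP+FP+FN).
disgust: TP=486, FP=166+143=309, FN=372+364=736 → 972/2017 = 0.4819

0.482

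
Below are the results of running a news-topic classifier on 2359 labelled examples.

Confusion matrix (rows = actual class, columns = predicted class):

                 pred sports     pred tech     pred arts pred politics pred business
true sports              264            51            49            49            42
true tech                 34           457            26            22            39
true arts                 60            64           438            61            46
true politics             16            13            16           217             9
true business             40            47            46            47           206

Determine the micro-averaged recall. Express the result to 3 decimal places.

0.671

Micro-averaging pools counts across classes: ΣTP=1582, ΣFP=777, ΣFN=777.
Micro-recall = TP/(TP+FN) on pooled counts = 0.671 (equals overall accuracy in single-label multiclass).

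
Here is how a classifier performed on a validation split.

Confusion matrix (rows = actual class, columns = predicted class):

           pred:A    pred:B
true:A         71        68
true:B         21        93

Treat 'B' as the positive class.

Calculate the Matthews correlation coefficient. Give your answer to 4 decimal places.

0.3378

MCC = (TP·TN − FP·FN) / √((TP+FP)(TP+FN)(TN+FP)(TN+FN))
Numerator = 93·71 − 68·21 = 5175
Denominator = √(161·114·139·92) = √234710952 = 15320.2791
MCC = 5175 / 15320.2791 = 0.3378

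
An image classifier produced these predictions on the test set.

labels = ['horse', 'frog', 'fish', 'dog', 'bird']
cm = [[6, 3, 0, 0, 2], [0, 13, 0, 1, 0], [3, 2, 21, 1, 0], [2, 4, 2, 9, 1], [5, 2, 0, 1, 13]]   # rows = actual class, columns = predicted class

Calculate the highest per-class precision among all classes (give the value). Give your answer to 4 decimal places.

Per-class precision (TP/(TP+FP)):
  horse: TP=6, FP=0+3+2+5=10 → 6/16 = 0.37500
  frog: TP=13, FP=3+2+4+2=11 → 13/24 = 0.54167
  fish: TP=21, FP=0+0+2+0=2 → 21/23 = 0.91304
  dog: TP=9, FP=0+1+1+1=3 → 9/12 = 0.75000
  bird: TP=13, FP=2+0+0+1=3 → 13/16 = 0.81250
Highest is class 'fish' with precision = 0.9130.

0.9130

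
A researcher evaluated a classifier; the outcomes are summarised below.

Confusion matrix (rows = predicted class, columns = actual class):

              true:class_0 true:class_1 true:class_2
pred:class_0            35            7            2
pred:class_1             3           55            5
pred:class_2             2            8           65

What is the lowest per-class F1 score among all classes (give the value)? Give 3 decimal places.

Per-class F1 score (2·TP/(2·TP+FP+FN)):
  class_0: TP=35, FP=7+2=9, FN=3+2=5 → 70/84 = 0.8333
  class_1: TP=55, FP=3+5=8, FN=7+8=15 → 110/133 = 0.8271
  class_2: TP=65, FP=2+8=10, FN=2+5=7 → 130/147 = 0.8844
Lowest is class 'class_1' with F1 score = 0.827.

0.827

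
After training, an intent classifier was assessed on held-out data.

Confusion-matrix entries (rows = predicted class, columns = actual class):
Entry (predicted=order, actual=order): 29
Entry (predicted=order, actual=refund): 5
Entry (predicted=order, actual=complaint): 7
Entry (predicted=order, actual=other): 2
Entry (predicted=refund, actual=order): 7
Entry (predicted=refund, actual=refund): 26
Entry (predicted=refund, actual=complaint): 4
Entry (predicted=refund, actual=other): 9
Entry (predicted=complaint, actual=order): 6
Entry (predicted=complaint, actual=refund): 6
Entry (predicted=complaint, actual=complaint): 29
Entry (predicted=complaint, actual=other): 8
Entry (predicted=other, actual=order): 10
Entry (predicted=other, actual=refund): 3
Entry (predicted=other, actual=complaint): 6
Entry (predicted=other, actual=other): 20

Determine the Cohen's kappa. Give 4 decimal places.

Observed agreement pₒ = trace/N = 104/177 = 0.58757
Expected agreement pₑ = Σ (rowᵢ·colᵢ)/N² = (52·43 + 40·46 + 46·49 + 39·39)/177² = 0.25060
κ = (pₒ − pₑ)/(1 − pₑ) = (0.58757 − 0.25060)/(1 − 0.25060) = 0.4497

0.4497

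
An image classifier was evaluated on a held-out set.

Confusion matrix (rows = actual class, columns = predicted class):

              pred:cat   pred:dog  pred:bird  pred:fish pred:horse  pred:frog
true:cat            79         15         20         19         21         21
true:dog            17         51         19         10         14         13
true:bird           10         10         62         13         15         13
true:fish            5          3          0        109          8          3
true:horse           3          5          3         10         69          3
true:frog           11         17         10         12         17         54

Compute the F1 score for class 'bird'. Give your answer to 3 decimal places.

0.523

F1 score = 2·TP/(2·TP+FP+FN).
bird: TP=62, FP=20+19+0+3+10=52, FN=10+10+13+15+13=61 → 124/237 = 0.5232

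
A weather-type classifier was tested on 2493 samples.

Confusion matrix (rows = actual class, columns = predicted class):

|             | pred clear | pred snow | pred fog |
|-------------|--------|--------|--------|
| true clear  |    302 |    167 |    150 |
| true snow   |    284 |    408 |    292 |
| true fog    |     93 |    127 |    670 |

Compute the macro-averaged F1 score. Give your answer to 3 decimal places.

Per-class F1 score (2·TP/(2·TP+FP+FN)):
  clear: TP=302, FP=284+93=377, FN=167+150=317 → 604/1298 = 0.4653
  snow: TP=408, FP=167+127=294, FN=284+292=576 → 816/1686 = 0.4840
  fog: TP=670, FP=150+292=442, FN=93+127=220 → 1340/2002 = 0.6693
Macro-F1 score = mean = (0.4653 + 0.4840 + 0.6693) / 3 = 0.540

0.540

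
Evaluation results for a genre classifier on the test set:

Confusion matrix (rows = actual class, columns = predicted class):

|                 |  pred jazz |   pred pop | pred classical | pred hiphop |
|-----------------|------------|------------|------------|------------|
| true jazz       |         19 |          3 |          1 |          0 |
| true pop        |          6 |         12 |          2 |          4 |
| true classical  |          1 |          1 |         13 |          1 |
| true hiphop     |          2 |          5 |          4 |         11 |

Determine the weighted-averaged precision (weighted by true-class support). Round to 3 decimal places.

0.645

Per-class precision (TP/(TP+FP)):
  jazz: TP=19, FP=6+1+2=9 → 19/28 = 0.6786
  pop: TP=12, FP=3+1+5=9 → 12/21 = 0.5714
  classical: TP=13, FP=1+2+4=7 → 13/20 = 0.6500
  hiphop: TP=11, FP=0+4+1=5 → 11/16 = 0.6875
Weighted-precision = Σ (supportᵢ/N)·precisionᵢ with N=85: (23/85)·0.6786 + (24/85)·0.5714 + (16/85)·0.6500 + (22/85)·0.6875 = 0.645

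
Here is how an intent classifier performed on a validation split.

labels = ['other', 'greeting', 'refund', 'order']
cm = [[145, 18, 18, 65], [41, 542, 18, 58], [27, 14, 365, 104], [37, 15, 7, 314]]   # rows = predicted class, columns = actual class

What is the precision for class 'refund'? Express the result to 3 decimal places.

0.716

One-vs-rest for 'refund': TP = diagonal; FP = other classes predicted 'refund'; FN = 'refund' predicted as other.
precision = TP/(TP+FP).
refund: TP=365, FP=27+14+104=145 → 365/510 = 0.7157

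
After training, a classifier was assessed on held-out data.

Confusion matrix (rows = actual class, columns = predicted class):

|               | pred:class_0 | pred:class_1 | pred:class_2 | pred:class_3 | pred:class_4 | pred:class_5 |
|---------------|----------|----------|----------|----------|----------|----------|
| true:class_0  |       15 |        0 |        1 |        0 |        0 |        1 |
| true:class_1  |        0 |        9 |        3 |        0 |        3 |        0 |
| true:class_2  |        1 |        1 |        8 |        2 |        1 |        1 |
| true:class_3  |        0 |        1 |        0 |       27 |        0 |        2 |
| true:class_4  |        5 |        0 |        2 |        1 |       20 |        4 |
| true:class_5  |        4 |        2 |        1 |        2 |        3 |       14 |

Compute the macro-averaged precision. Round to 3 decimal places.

Per-class precision (TP/(TP+FP)):
  class_0: TP=15, FP=0+1+0+5+4=10 → 15/25 = 0.6000
  class_1: TP=9, FP=0+1+1+0+2=4 → 9/13 = 0.6923
  class_2: TP=8, FP=1+3+0+2+1=7 → 8/15 = 0.5333
  class_3: TP=27, FP=0+0+2+1+2=5 → 27/32 = 0.8438
  class_4: TP=20, FP=0+3+1+0+3=7 → 20/27 = 0.7407
  class_5: TP=14, FP=1+0+1+2+4=8 → 14/22 = 0.6364
Macro-precision = mean = (0.6000 + 0.6923 + 0.5333 + 0.8438 + 0.7407 + 0.6364) / 6 = 0.674

0.674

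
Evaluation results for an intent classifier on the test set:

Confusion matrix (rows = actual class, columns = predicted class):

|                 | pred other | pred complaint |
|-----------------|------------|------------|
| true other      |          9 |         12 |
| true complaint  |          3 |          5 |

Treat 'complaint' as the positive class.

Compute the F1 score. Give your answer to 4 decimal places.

0.4000

Precision = TP/(TP+FP) = 5/17 = 0.2941
Recall = TP/(TP+FN) = 5/8 = 0.6250
F1 = 2·TP/(2·TP+FP+FN) = 10/25 = 0.4000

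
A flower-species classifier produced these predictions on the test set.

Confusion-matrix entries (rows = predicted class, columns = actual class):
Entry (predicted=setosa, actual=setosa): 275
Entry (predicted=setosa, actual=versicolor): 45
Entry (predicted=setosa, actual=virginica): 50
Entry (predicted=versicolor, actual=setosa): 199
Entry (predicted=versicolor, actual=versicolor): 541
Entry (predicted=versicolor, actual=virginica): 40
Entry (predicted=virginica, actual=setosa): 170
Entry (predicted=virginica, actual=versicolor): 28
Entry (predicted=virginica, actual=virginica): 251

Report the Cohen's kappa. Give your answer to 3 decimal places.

0.496

Observed agreement pₒ = trace/N = 1067/1599 = 0.6673
Expected agreement pₑ = Σ (rowᵢ·colᵢ)/N² = (644·370 + 614·780 + 341·449)/1599² = 0.3404
κ = (pₒ − pₑ)/(1 − pₑ) = (0.6673 − 0.3404)/(1 − 0.3404) = 0.496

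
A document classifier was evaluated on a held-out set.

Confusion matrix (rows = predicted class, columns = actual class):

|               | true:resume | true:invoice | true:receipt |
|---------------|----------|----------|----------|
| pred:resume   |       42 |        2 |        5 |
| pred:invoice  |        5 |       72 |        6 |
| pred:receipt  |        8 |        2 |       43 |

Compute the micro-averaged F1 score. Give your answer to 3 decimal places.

0.849

Micro-averaging pools counts across classes: ΣTP=157, ΣFP=28, ΣFN=28.
Micro-F1 score = 2·TP/(2·TP+FP+FN) on pooled counts = 0.849 (equals overall accuracy in single-label multiclass).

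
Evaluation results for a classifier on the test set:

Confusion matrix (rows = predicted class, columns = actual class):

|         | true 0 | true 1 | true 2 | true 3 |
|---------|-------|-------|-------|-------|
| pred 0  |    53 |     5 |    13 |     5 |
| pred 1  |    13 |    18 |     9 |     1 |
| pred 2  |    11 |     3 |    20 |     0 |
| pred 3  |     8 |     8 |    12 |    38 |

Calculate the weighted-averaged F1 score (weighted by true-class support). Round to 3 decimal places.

0.586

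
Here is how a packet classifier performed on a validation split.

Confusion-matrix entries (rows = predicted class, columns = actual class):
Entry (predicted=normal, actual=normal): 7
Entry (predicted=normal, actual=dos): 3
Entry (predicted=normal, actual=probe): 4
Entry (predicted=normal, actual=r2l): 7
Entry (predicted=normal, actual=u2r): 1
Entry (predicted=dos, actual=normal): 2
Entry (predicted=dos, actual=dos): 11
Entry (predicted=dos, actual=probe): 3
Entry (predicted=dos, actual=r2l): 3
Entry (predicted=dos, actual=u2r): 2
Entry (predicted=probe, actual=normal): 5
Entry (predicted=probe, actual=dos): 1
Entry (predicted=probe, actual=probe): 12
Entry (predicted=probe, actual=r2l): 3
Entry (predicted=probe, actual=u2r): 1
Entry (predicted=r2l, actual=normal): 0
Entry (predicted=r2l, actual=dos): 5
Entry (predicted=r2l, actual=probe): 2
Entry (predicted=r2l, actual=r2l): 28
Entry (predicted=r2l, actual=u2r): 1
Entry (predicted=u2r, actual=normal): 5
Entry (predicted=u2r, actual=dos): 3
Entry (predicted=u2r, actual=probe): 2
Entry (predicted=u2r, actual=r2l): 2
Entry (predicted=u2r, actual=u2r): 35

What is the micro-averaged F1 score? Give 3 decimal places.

0.628

Micro-averaging pools counts across classes: ΣTP=93, ΣFP=55, ΣFN=55.
Micro-F1 score = 2·TP/(2·TP+FP+FN) on pooled counts = 0.628 (equals overall accuracy in single-label multiclass).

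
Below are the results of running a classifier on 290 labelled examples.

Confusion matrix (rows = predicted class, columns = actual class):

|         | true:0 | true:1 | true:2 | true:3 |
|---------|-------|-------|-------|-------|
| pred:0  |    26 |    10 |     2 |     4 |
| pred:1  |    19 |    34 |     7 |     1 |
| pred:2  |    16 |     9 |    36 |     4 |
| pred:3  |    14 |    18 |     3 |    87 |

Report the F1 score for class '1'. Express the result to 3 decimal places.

Treat '1' as positive and all other classes as negative.
F1 score = 2·TP/(2·TP+FP+FN).
1: TP=34, FP=19+7+1=27, FN=10+9+18=37 → 68/132 = 0.5152

0.515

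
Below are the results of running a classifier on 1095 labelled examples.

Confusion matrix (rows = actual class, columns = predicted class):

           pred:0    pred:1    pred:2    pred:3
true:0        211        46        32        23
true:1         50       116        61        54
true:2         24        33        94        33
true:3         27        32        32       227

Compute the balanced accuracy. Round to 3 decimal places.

Balanced accuracy = mean of per-class recall.
  0: recall = 211/312 = 0.6763
  1: recall = 116/281 = 0.4128
  2: recall = 94/184 = 0.5109
  3: recall = 227/318 = 0.7138
Mean = (0.6763 + 0.4128 + 0.5109 + 0.7138) / 4 = 0.578

0.578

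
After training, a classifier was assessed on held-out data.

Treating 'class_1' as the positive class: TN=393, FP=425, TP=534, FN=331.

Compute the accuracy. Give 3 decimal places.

0.551

Accuracy = (TP+TN)/N = (534+393)/1683 = 0.551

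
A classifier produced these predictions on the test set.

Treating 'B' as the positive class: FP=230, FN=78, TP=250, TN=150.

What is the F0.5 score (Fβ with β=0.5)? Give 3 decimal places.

0.556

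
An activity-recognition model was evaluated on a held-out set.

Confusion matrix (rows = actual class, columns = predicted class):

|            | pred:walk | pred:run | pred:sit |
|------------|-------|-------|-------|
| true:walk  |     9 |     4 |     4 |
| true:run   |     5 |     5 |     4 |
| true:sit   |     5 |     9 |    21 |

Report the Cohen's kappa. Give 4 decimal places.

0.2603

Observed agreement pₒ = trace/N = 35/66 = 0.53030
Expected agreement pₑ = Σ (rowᵢ·colᵢ)/N² = (17·19 + 14·18 + 35·29)/66² = 0.36501
κ = (pₒ − pₑ)/(1 − pₑ) = (0.53030 − 0.36501)/(1 − 0.36501) = 0.2603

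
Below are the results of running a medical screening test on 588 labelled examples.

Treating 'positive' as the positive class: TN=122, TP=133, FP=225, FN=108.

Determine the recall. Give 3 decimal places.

Recall = TP/(TP+FN) = 133/(133+108) = 133/241 = 0.552

0.552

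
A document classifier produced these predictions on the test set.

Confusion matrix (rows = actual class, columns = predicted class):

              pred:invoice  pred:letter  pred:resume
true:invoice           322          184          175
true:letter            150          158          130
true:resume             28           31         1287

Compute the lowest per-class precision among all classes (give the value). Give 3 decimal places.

Per-class precision (TP/(TP+FP)):
  invoice: TP=322, FP=150+28=178 → 322/500 = 0.6440
  letter: TP=158, FP=184+31=215 → 158/373 = 0.4236
  resume: TP=1287, FP=175+130=305 → 1287/1592 = 0.8084
Lowest is class 'letter' with precision = 0.424.

0.424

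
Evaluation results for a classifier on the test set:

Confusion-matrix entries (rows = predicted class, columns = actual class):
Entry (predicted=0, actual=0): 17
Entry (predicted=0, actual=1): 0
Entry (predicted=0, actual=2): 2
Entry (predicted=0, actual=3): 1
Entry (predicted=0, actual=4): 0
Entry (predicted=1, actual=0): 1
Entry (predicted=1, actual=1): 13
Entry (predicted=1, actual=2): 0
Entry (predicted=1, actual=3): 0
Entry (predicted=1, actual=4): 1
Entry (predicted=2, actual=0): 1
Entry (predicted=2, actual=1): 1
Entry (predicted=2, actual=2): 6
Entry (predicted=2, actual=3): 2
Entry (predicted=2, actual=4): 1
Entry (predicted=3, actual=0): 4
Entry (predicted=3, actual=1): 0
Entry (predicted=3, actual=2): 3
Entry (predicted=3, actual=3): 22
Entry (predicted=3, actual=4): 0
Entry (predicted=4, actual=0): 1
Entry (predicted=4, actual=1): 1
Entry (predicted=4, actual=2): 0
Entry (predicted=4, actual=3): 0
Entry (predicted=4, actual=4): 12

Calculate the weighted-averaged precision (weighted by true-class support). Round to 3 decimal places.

Per-class precision (TP/(TP+FP)):
  0: TP=17, FP=0+2+1+0=3 → 17/20 = 0.8500
  1: TP=13, FP=1+0+0+1=2 → 13/15 = 0.8667
  2: TP=6, FP=1+1+2+1=5 → 6/11 = 0.5455
  3: TP=22, FP=4+0+3+0=7 → 22/29 = 0.7586
  4: TP=12, FP=1+1+0+0=2 → 12/14 = 0.8571
Weighted-precision = Σ (supportᵢ/N)·precisionᵢ with N=89: (24/89)·0.8500 + (15/89)·0.8667 + (11/89)·0.5455 + (25/89)·0.7586 + (14/89)·0.8571 = 0.791

0.791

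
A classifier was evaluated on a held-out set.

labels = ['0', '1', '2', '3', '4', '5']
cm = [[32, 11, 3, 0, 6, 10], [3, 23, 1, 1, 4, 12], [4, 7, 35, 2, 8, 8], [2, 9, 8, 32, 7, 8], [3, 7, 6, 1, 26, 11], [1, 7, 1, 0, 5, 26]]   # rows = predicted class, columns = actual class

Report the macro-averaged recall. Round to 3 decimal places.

Per-class recall (TP/(TP+FN)):
  0: TP=32, FN=3+4+2+3+1=13 → 32/45 = 0.7111
  1: TP=23, FN=11+7+9+7+7=41 → 23/64 = 0.3594
  2: TP=35, FN=3+1+8+6+1=19 → 35/54 = 0.6481
  3: TP=32, FN=0+1+2+1+0=4 → 32/36 = 0.8889
  4: TP=26, FN=6+4+8+7+5=30 → 26/56 = 0.4643
  5: TP=26, FN=10+12+8+8+11=49 → 26/75 = 0.3467
Macro-recall = mean = (0.7111 + 0.3594 + 0.6481 + 0.8889 + 0.4643 + 0.3467) / 6 = 0.570

0.570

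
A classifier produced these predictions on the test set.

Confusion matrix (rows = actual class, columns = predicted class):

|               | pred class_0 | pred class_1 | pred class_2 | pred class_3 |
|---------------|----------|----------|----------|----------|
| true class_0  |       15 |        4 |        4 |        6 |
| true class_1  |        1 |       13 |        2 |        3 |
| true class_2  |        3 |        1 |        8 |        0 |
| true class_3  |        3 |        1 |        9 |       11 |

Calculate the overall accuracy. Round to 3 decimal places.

0.560

Accuracy = trace / total = (15+13+8+11=47) / 84 = 47/84 = 0.560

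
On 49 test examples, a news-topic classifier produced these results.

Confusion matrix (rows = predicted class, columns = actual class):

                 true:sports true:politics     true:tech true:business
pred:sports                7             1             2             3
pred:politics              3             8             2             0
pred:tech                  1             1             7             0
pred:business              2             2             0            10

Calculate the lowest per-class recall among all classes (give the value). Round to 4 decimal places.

0.5385

Per-class recall (TP/(TP+FN)):
  sports: TP=7, FN=3+1+2=6 → 7/13 = 0.53846
  politics: TP=8, FN=1+1+2=4 → 8/12 = 0.66667
  tech: TP=7, FN=2+2+0=4 → 7/11 = 0.63636
  business: TP=10, FN=3+0+0=3 → 10/13 = 0.76923
Lowest is class 'sports' with recall = 0.5385.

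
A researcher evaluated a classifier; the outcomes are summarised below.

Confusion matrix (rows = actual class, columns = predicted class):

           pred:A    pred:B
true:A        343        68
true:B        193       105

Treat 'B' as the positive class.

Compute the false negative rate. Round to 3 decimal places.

0.648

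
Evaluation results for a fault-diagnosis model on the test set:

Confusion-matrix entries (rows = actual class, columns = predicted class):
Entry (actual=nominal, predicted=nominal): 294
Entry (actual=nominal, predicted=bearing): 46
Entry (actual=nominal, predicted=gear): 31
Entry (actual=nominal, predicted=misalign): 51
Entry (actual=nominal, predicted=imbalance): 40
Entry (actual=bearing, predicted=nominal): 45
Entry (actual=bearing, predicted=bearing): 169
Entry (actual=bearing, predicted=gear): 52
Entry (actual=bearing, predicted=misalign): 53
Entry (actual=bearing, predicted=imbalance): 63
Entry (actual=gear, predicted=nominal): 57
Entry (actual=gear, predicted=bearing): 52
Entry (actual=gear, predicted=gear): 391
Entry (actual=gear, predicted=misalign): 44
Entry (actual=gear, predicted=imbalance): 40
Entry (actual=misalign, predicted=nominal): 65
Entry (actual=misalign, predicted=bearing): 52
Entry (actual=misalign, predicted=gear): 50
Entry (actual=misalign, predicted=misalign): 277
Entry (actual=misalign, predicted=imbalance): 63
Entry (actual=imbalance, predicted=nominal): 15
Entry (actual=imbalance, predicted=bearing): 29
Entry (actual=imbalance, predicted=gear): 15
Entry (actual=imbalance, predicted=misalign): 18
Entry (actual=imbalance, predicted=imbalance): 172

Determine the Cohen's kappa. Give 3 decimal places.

0.491

Observed agreement pₒ = trace/N = 1303/2184 = 0.5966
Expected agreement pₑ = Σ (rowᵢ·colᵢ)/N² = (462·476 + 382·348 + 584·539 + 507·443 + 249·378)/2184² = 0.2068
κ = (pₒ − pₑ)/(1 − pₑ) = (0.5966 − 0.2068)/(1 − 0.2068) = 0.491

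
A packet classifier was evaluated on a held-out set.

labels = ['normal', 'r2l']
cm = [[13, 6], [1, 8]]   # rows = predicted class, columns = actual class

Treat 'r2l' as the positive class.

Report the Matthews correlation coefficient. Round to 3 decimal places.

MCC = (TP·TN − FP·FN) / √((TP+FP)(TP+FN)(TN+FP)(TN+FN))
Numerator = 8·13 − 1·6 = 98
Denominator = √(9·14·14·19) = √33516 = 183.0738
MCC = 98 / 183.0738 = 0.535

0.535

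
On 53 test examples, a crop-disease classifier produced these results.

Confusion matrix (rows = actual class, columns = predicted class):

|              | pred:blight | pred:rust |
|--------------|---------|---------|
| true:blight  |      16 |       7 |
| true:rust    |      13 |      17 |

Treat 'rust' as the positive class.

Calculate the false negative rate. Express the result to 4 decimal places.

0.4333

FNR = FN/(FN+TP) = 13/(13+17) = 0.4333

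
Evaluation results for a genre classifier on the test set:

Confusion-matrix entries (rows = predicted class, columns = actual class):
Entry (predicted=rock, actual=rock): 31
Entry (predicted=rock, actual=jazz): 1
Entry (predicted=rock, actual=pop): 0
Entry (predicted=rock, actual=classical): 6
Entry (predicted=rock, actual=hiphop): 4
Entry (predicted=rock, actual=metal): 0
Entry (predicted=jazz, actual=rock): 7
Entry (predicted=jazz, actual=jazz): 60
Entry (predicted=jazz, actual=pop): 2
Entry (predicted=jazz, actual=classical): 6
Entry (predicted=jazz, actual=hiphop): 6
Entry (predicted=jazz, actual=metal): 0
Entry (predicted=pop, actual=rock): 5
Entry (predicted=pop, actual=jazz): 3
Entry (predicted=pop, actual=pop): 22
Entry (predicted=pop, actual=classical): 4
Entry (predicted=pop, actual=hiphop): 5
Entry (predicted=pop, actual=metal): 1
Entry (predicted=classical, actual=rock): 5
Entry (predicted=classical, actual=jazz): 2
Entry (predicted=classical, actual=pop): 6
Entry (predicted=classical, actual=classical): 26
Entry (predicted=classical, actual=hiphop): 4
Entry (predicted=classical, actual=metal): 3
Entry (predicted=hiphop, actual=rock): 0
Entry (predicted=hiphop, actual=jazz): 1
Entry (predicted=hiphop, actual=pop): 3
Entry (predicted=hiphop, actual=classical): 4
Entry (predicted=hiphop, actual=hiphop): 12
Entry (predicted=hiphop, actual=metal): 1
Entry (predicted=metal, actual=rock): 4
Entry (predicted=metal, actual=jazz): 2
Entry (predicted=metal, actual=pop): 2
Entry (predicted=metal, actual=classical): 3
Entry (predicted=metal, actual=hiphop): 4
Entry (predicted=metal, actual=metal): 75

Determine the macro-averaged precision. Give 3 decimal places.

0.666

Per-class precision (TP/(TP+FP)):
  rock: TP=31, FP=1+0+6+4+0=11 → 31/42 = 0.7381
  jazz: TP=60, FP=7+2+6+6+0=21 → 60/81 = 0.7407
  pop: TP=22, FP=5+3+4+5+1=18 → 22/40 = 0.5500
  classical: TP=26, FP=5+2+6+4+3=20 → 26/46 = 0.5652
  hiphop: TP=12, FP=0+1+3+4+1=9 → 12/21 = 0.5714
  metal: TP=75, FP=4+2+2+3+4=15 → 75/90 = 0.8333
Macro-precision = mean = (0.7381 + 0.7407 + 0.5500 + 0.5652 + 0.5714 + 0.8333) / 6 = 0.666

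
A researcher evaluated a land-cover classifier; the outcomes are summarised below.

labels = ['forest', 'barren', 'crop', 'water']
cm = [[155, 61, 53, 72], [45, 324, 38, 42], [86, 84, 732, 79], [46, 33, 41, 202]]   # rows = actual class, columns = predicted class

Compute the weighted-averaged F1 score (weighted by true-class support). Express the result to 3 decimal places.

Per-class F1 score (2·TP/(2·TP+FP+FN)):
  forest: TP=155, FP=45+86+46=177, FN=61+53+72=186 → 310/673 = 0.4606
  barren: TP=324, FP=61+84+33=178, FN=45+38+42=125 → 648/951 = 0.6814
  crop: TP=732, FP=53+38+41=132, FN=86+84+79=249 → 1464/1845 = 0.7935
  water: TP=202, FP=72+42+79=193, FN=46+33+41=120 → 404/717 = 0.5635
Weighted-F1 score = Σ (supportᵢ/N)·F1 scoreᵢ with N=2093: (341/2093)·0.4606 + (449/2093)·0.6814 + (981/2093)·0.7935 + (322/2093)·0.5635 = 0.680

0.680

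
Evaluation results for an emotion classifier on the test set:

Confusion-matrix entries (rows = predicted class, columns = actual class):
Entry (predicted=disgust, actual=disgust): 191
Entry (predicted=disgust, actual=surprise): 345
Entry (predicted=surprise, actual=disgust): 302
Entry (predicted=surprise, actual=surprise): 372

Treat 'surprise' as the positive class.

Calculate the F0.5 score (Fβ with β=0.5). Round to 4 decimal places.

Fβ = (1+β²)·TP / ((1+β²)·TP + β²·FN + FP), with β²=1/4
= 1.25·372 / (1.25·372 + 0.25·345 + 302) = 0.5450

0.5450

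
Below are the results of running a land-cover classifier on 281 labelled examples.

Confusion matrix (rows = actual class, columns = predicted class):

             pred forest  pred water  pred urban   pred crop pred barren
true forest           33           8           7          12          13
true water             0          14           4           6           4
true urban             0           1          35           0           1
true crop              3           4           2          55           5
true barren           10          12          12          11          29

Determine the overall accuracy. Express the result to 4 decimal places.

Accuracy = trace / total = (33+14+35+55+29=166) / 281 = 166/281 = 0.5907

0.5907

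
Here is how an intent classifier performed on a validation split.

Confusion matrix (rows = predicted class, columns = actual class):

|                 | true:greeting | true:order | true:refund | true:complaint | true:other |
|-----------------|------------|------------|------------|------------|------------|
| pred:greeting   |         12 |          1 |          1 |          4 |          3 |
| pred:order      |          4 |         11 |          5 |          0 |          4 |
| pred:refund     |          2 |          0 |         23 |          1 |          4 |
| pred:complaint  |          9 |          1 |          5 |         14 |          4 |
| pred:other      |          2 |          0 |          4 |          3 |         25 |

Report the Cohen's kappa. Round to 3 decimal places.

0.495

Observed agreement pₒ = trace/N = 85/142 = 0.5986
Expected agreement pₑ = Σ (rowᵢ·colᵢ)/N² = (29·21 + 13·24 + 38·30 + 22·33 + 40·34)/142² = 0.2057
κ = (pₒ − pₑ)/(1 − pₑ) = (0.5986 − 0.2057)/(1 − 0.2057) = 0.495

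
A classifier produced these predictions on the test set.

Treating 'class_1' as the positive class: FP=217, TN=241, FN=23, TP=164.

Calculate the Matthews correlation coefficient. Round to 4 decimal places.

0.3721

MCC = (TP·TN − FP·FN) / √((TP+FP)(TP+FN)(TN+FP)(TN+FN))
Numerator = 164·241 − 217·23 = 34533
Denominator = √(381·187·458·264) = √8614617264 = 92814.9625
MCC = 34533 / 92814.9625 = 0.3721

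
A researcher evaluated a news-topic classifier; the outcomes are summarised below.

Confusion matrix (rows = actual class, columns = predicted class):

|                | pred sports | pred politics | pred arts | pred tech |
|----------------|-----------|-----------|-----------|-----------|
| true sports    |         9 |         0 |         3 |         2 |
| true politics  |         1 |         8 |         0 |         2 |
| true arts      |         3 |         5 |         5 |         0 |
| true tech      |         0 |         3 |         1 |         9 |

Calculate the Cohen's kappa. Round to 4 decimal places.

0.4788

Observed agreement pₒ = trace/N = 31/51 = 0.60784
Expected agreement pₑ = Σ (rowᵢ·colᵢ)/N² = (14·13 + 11·16 + 13·9 + 13·13)/51² = 0.24760
κ = (pₒ − pₑ)/(1 − pₑ) = (0.60784 − 0.24760)/(1 − 0.24760) = 0.4788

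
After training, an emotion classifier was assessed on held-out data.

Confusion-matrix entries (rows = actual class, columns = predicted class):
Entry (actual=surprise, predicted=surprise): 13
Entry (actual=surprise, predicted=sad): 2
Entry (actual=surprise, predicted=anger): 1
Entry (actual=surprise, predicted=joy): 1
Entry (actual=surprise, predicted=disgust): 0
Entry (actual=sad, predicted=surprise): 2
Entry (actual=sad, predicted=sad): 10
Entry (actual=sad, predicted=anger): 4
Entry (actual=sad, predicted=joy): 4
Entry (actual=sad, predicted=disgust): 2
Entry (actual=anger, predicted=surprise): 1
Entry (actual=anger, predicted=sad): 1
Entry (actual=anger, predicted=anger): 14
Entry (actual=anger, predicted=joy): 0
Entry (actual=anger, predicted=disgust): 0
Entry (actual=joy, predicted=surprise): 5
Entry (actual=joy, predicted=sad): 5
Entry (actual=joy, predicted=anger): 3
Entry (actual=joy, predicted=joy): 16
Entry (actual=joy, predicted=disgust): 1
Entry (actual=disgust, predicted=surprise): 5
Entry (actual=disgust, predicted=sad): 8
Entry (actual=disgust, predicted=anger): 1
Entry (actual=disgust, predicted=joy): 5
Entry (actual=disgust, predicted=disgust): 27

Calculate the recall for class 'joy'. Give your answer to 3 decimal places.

0.533

One-vs-rest for 'joy': TP = diagonal; FP = other classes predicted 'joy'; FN = 'joy' predicted as other.
recall = TP/(TP+FN).
joy: TP=16, FN=5+5+3+1=14 → 16/30 = 0.5333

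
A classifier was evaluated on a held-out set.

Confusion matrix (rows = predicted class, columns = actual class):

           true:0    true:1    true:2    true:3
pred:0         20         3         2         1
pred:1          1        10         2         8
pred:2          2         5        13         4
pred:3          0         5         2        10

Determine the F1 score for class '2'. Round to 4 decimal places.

Take TP from the diagonal, FP from the rest of the '2' prediction marginal, FN from the rest of the '2' actual marginal.
F1 score = 2·TP/(2·TP+FP+FN).
2: TP=13, FP=2+5+4=11, FN=2+2+2=6 → 26/43 = 0.60465

0.6047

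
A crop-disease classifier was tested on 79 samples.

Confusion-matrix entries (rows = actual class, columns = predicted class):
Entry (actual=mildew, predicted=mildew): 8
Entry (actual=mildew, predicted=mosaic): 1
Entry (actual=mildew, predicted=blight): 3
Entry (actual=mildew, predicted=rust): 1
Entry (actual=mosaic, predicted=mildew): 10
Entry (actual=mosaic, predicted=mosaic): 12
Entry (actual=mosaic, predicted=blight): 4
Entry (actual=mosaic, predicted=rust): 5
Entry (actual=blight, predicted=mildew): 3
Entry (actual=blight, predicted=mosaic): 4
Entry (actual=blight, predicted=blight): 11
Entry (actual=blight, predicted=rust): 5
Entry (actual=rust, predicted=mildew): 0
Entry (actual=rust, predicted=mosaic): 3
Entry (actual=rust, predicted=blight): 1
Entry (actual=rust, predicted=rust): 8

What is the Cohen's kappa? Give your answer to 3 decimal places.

0.325

Observed agreement pₒ = trace/N = 39/79 = 0.4937
Expected agreement pₑ = Σ (rowᵢ·colᵢ)/N² = (13·21 + 31·20 + 23·19 + 12·19)/79² = 0.2496
κ = (pₒ − pₑ)/(1 − pₑ) = (0.4937 − 0.2496)/(1 − 0.2496) = 0.325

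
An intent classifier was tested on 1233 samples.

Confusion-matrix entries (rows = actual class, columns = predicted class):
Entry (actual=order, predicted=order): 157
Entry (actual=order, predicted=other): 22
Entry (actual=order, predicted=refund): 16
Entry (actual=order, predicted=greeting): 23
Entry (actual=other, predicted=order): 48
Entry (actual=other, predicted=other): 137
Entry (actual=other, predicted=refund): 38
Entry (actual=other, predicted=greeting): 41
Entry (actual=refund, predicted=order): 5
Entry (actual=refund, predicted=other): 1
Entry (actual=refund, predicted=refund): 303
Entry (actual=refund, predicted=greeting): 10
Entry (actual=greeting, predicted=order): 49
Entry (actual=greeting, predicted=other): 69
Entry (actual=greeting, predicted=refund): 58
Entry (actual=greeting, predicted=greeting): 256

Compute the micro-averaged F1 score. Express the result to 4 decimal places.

0.6918

Micro-averaging pools counts across classes: ΣTP=853, ΣFP=380, ΣFN=380.
Micro-F1 score = 2·TP/(2·TP+FP+FN) on pooled counts = 0.6918 (equals overall accuracy in single-label multiclass).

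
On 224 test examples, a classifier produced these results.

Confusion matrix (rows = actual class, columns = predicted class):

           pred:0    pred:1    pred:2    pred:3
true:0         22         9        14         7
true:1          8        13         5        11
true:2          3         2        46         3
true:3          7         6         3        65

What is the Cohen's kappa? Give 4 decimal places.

Observed agreement pₒ = trace/N = 146/224 = 0.65179
Expected agreement pₑ = Σ (rowᵢ·colᵢ)/N² = (52·40 + 37·30 + 54·68 + 81·86)/224² = 0.27559
κ = (pₒ − pₑ)/(1 − pₑ) = (0.65179 − 0.27559)/(1 − 0.27559) = 0.5193

0.5193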